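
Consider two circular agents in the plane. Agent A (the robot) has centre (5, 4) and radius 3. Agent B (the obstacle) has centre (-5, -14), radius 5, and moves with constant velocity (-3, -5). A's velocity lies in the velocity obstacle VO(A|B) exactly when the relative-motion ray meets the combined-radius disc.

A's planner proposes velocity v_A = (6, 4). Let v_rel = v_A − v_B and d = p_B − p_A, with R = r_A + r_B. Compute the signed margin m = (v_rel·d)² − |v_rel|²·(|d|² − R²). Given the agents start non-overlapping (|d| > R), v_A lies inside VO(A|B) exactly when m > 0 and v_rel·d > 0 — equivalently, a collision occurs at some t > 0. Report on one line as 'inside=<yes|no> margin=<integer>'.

d = (-10, -18),  |d|² = 424;  R = 3+5 = 8,  c = 424−8² = 360
v_rel = (9, 9),  |v_rel|² = 162;  v_rel·d = (9)·(-10) + (9)·(-18) = -252
162·t² + 504·t + 360 = 0  ⇒  m = (-252)² − 162·360 = 5184
m = 5184 > 0,  v_rel·d = -252 < 0  ⇒  outside

inside=no margin=5184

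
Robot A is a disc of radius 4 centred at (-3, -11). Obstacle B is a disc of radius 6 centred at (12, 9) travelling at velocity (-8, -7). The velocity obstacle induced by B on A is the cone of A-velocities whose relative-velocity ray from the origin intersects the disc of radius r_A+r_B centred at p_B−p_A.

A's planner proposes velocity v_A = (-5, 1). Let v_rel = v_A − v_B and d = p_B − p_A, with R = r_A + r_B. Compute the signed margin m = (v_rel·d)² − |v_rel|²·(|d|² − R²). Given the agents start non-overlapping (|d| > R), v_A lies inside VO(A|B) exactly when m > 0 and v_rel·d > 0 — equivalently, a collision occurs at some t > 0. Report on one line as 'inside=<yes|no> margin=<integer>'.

d = (15, 20),  |d|² = 625;  R = 4+6 = 10,  c = 625−10² = 525
v_rel = (3, 8),  |v_rel|² = 73;  v_rel·d = (3)·(15) + (8)·(20) = 205
73·t² − 410·t + 525 = 0  ⇒  m = 205² − 73·525 = 3700
m = 3700 > 0,  v_rel·d = 205 > 0  ⇒  inside

inside=yes margin=3700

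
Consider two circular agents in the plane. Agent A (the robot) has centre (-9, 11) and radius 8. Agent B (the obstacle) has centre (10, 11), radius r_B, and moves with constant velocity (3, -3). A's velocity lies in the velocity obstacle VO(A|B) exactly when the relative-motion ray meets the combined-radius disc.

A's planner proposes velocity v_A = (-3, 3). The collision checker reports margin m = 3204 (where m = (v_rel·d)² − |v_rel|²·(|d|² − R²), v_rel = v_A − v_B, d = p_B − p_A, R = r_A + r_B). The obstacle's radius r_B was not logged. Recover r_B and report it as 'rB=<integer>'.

m = 3204
d = (19, 0);  v_rel = (-6, 6),  |v_rel|² = 72
v_rel×d = (-6)·(0) − (6)·(19) = -114
since m = R²·72 − (-114)²:  R² = (12996 + 3204) / 72 = 225
R = √225 = 15  ⇒  r_B = 15 − 8 = 7

rB=7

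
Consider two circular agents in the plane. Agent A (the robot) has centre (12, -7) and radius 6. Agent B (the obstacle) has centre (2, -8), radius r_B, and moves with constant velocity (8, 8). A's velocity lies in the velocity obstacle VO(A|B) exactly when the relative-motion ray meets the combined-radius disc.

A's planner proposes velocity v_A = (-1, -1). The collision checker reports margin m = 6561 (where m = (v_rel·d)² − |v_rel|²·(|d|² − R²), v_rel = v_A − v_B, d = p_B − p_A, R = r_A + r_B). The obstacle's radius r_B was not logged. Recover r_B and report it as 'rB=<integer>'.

m = 6561
d = (-10, -1);  v_rel = (-9, -9),  |v_rel|² = 162
v_rel×d = (-9)·(-1) − (-9)·(-10) = -81
since m = R²·162 − (-81)²:  R² = (6561 + 6561) / 162 = 81
R = √81 = 9  ⇒  r_B = 9 − 6 = 3

rB=3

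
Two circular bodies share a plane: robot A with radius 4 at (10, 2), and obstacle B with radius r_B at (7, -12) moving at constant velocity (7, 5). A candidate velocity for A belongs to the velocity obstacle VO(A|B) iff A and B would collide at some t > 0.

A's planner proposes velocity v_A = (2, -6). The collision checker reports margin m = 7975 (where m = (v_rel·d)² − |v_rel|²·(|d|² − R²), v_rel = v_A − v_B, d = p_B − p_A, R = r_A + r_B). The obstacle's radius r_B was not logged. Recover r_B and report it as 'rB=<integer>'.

m = 7975
d = (-3, -14);  v_rel = (-5, -11),  |v_rel|² = 146
v_rel×d = (-5)·(-14) − (-11)·(-3) = 37
since m = R²·146 − 37²:  R² = (1369 + 7975) / 146 = 64
R = √64 = 8  ⇒  r_B = 8 − 4 = 4

rB=4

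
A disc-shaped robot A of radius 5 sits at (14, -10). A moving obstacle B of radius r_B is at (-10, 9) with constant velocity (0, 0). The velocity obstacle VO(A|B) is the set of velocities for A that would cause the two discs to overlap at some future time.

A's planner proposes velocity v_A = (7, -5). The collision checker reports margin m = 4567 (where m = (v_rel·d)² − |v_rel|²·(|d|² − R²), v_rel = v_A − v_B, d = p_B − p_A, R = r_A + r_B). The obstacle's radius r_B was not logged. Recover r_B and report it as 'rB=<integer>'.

m = 4567
d = (-24, 19);  v_rel = (7, -5),  |v_rel|² = 74
v_rel×d = (7)·(19) − (-5)·(-24) = 13
since m = R²·74 − 13²:  R² = (169 + 4567) / 74 = 64
R = √64 = 8  ⇒  r_B = 8 − 5 = 3

rB=3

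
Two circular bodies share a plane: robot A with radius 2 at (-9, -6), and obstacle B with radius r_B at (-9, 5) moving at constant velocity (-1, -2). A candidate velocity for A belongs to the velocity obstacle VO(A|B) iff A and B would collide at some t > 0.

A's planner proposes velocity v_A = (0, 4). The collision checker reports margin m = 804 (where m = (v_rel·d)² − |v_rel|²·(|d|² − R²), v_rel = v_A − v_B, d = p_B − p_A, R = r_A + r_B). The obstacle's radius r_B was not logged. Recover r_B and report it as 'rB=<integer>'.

m = 804
d = (0, 11);  v_rel = (1, 6),  |v_rel|² = 37
v_rel×d = (1)·(11) − (6)·(0) = 11
since m = R²·37 − 11²:  R² = (121 + 804) / 37 = 25
R = √25 = 5  ⇒  r_B = 5 − 2 = 3

rB=3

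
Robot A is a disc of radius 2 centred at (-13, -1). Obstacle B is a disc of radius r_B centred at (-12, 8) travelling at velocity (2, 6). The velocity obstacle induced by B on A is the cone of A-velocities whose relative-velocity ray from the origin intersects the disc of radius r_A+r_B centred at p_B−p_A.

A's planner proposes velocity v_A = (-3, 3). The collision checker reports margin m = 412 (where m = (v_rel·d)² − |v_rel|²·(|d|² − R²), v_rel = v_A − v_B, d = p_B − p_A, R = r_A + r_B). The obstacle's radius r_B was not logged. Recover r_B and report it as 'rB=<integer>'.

m = 412
d = (1, 9);  v_rel = (-5, -3),  |v_rel|² = 34
v_rel×d = (-5)·(9) − (-3)·(1) = -42
since m = R²·34 − (-42)²:  R² = (1764 + 412) / 34 = 64
R = √64 = 8  ⇒  r_B = 8 − 2 = 6

rB=6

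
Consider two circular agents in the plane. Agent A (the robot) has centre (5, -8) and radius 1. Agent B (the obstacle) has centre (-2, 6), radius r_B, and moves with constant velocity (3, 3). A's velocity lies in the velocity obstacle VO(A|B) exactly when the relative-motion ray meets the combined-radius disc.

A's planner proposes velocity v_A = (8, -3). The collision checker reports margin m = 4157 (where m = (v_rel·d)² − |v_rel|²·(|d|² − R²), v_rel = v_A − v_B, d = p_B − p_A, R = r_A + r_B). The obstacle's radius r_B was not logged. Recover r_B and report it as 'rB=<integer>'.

m = 4157
d = (-7, 14);  v_rel = (5, -6),  |v_rel|² = 61
v_rel×d = (5)·(14) − (-6)·(-7) = 28
since m = R²·61 − 28²:  R² = (784 + 4157) / 61 = 81
R = √81 = 9  ⇒  r_B = 9 − 1 = 8

rB=8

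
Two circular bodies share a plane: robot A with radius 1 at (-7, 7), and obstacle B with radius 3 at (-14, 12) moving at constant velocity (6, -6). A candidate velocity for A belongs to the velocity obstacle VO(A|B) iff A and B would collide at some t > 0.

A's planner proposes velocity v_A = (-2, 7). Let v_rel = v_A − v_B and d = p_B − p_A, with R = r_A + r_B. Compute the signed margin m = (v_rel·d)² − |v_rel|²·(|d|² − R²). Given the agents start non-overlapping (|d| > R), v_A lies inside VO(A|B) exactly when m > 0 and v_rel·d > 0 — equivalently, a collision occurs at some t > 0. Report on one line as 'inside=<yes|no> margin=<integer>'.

d = (-7, 5),  |d|² = 74;  R = 1+3 = 4,  c = 74−4² = 58
v_rel = (-8, 13),  |v_rel|² = 233;  v_rel·d = (-8)·(-7) + (13)·(5) = 121
233·t² − 242·t + 58 = 0  ⇒  m = 121² − 233·58 = 1127
m = 1127 > 0,  v_rel·d = 121 > 0  ⇒  inside

inside=yes margin=1127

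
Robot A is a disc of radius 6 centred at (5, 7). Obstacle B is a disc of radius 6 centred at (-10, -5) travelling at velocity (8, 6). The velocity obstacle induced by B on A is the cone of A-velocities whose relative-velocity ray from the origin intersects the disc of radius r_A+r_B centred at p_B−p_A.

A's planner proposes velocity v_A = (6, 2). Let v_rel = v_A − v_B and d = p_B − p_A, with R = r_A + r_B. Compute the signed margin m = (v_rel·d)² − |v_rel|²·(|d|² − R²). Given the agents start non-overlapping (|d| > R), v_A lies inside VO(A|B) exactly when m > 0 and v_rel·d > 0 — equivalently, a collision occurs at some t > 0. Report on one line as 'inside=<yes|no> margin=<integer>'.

d = (-15, -12),  |d|² = 369;  R = 6+6 = 12,  c = 369−12² = 225
v_rel = (-2, -4),  |v_rel|² = 20;  v_rel·d = (-2)·(-15) + (-4)·(-12) = 78
20·t² − 156·t + 225 = 0  ⇒  m = 78² − 20·225 = 1584
m = 1584 > 0,  v_rel·d = 78 > 0  ⇒  inside

inside=yes margin=1584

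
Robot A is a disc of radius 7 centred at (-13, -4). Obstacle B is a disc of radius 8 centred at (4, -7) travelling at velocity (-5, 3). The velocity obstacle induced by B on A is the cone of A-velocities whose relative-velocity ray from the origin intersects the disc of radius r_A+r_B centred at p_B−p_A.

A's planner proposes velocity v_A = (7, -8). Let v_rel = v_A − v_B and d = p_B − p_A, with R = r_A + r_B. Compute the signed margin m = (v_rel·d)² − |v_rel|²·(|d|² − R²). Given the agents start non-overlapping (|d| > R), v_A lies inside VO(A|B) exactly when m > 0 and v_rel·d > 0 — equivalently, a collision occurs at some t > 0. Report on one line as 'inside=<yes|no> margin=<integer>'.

d = (17, -3),  |d|² = 298;  R = 7+8 = 15,  c = 298−15² = 73
v_rel = (12, -11),  |v_rel|² = 265;  v_rel·d = (12)·(17) + (-11)·(-3) = 237
265·t² − 474·t + 73 = 0  ⇒  m = 237² − 265·73 = 36824
m = 36824 > 0,  v_rel·d = 237 > 0  ⇒  inside

inside=yes margin=36824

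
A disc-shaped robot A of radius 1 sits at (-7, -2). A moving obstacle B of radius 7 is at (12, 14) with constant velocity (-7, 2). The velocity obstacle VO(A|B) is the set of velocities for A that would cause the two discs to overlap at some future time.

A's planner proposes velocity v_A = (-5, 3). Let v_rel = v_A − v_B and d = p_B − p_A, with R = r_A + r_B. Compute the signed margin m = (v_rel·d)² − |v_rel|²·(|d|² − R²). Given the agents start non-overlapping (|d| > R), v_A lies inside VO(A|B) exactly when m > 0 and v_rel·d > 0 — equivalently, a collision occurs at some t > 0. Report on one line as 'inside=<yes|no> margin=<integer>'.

d = (19, 16),  |d|² = 617;  R = 1+7 = 8,  c = 617−8² = 553
v_rel = (2, 1),  |v_rel|² = 5;  v_rel·d = (2)·(19) + (1)·(16) = 54
5·t² − 108·t + 553 = 0  ⇒  m = 54² − 5·553 = 151
m = 151 > 0,  v_rel·d = 54 > 0  ⇒  inside

inside=yes margin=151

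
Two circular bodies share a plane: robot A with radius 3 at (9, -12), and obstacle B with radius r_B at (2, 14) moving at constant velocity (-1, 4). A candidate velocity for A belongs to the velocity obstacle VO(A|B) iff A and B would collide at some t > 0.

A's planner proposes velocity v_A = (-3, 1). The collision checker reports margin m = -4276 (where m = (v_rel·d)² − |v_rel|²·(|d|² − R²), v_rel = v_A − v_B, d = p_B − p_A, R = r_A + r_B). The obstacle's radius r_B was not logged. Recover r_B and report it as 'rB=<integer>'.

m = -4276
d = (-7, 26);  v_rel = (-2, -3),  |v_rel|² = 13
v_rel×d = (-2)·(26) − (-3)·(-7) = -73
since m = R²·13 − (-73)²:  R² = (5329 + -4276) / 13 = 81
R = √81 = 9  ⇒  r_B = 9 − 3 = 6

rB=6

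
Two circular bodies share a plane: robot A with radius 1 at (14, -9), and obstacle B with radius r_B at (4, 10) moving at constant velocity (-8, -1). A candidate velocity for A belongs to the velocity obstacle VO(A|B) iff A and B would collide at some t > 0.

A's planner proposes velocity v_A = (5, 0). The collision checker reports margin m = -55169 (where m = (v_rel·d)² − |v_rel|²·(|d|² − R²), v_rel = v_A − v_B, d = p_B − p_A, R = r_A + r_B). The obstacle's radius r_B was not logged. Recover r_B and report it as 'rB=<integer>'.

m = -55169
d = (-10, 19);  v_rel = (13, 1),  |v_rel|² = 170
v_rel×d = (13)·(19) − (1)·(-10) = 257
since m = R²·170 − 257²:  R² = (66049 + -55169) / 170 = 64
R = √64 = 8  ⇒  r_B = 8 − 1 = 7

rB=7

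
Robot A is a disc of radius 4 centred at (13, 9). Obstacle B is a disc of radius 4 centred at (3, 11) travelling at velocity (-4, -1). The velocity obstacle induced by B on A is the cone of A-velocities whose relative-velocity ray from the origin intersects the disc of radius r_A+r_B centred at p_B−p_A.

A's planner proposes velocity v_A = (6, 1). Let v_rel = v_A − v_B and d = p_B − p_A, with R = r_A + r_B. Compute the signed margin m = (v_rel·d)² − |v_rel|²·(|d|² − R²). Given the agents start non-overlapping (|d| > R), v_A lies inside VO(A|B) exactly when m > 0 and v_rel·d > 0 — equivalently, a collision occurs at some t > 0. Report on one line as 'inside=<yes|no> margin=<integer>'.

d = (-10, 2),  |d|² = 104;  R = 4+4 = 8,  c = 104−8² = 40
v_rel = (10, 2),  |v_rel|² = 104;  v_rel·d = (10)·(-10) + (2)·(2) = -96
104·t² + 192·t + 40 = 0  ⇒  m = (-96)² − 104·40 = 5056
m = 5056 > 0,  v_rel·d = -96 < 0  ⇒  outside

inside=no margin=5056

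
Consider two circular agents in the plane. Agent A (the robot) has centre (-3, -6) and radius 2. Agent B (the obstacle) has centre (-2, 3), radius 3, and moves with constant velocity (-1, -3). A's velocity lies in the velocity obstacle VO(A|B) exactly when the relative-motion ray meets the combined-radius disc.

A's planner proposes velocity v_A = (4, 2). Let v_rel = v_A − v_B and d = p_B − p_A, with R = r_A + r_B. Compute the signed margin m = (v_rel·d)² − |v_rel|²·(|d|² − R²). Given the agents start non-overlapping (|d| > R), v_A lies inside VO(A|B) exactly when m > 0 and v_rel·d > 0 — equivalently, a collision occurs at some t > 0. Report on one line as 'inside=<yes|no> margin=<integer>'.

d = (1, 9),  |d|² = 82;  R = 2+3 = 5,  c = 82−5² = 57
v_rel = (5, 5),  |v_rel|² = 50;  v_rel·d = (5)·(1) + (5)·(9) = 50
50·t² − 100·t + 57 = 0  ⇒  m = 50² − 50·57 = -350
m = -350 < 0,  v_rel·d = 50 > 0  ⇒  outside

inside=no margin=-350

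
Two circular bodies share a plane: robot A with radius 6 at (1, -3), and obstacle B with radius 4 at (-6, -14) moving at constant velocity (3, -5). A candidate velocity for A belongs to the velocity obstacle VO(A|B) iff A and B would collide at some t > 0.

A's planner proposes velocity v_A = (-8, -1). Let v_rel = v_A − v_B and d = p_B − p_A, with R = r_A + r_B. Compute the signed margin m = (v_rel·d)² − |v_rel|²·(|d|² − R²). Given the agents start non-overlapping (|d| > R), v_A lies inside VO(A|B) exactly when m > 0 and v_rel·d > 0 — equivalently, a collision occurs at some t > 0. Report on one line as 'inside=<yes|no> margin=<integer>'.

d = (-7, -11),  |d|² = 170;  R = 6+4 = 10,  c = 170−10² = 70
v_rel = (-11, 4),  |v_rel|² = 137;  v_rel·d = (-11)·(-7) + (4)·(-11) = 33
137·t² − 66·t + 70 = 0  ⇒  m = 33² − 137·70 = -8501
m = -8501 < 0,  v_rel·d = 33 > 0  ⇒  outside

inside=no margin=-8501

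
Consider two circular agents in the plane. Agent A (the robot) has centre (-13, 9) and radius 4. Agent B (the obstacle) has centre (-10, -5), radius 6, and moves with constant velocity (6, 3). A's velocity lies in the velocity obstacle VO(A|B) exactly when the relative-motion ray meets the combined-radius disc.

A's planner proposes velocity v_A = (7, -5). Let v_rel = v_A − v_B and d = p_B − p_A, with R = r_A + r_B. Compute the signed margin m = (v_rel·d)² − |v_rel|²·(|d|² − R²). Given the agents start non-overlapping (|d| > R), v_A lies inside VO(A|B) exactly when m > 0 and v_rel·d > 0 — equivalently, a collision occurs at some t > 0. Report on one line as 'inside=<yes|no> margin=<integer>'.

d = (3, -14),  |d|² = 205;  R = 4+6 = 10,  c = 205−10² = 105
v_rel = (1, -8),  |v_rel|² = 65;  v_rel·d = (1)·(3) + (-8)·(-14) = 115
65·t² − 230·t + 105 = 0  ⇒  m = 115² − 65·105 = 6400
m = 6400 > 0,  v_rel·d = 115 > 0  ⇒  inside

inside=yes margin=6400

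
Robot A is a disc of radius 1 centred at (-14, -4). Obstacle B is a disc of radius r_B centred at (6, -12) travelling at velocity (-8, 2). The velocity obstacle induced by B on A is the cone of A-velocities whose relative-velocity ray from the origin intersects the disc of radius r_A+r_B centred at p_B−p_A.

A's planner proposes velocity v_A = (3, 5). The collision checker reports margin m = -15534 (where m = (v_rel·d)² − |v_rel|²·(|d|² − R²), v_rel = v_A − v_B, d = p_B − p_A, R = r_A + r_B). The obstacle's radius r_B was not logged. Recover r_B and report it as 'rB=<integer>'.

m = -15534
d = (20, -8);  v_rel = (11, 3),  |v_rel|² = 130
v_rel×d = (11)·(-8) − (3)·(20) = -148
since m = R²·130 − (-148)²:  R² = (21904 + -15534) / 130 = 49
R = √49 = 7  ⇒  r_B = 7 − 1 = 6

rB=6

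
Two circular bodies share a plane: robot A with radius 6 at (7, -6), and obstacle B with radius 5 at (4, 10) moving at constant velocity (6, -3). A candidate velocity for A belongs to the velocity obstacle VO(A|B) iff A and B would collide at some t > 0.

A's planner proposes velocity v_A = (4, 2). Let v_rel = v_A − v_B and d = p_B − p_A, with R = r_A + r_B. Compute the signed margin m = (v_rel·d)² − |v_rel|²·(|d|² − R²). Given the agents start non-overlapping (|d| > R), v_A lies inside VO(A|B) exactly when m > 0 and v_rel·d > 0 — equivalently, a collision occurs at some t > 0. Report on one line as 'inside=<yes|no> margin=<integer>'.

d = (-3, 16),  |d|² = 265;  R = 6+5 = 11,  c = 265−11² = 144
v_rel = (-2, 5),  |v_rel|² = 29;  v_rel·d = (-2)·(-3) + (5)·(16) = 86
29·t² − 172·t + 144 = 0  ⇒  m = 86² − 29·144 = 3220
m = 3220 > 0,  v_rel·d = 86 > 0  ⇒  inside

inside=yes margin=3220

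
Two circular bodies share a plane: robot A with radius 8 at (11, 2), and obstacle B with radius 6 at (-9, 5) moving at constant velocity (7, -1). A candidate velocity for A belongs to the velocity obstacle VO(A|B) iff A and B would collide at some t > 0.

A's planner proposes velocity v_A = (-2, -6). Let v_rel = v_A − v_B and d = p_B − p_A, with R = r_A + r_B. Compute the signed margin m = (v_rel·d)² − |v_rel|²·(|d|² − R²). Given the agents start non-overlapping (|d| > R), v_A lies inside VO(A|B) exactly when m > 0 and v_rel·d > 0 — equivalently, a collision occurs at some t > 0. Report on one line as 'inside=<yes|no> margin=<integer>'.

d = (-20, 3),  |d|² = 409;  R = 8+6 = 14,  c = 409−14² = 213
v_rel = (-9, -5),  |v_rel|² = 106;  v_rel·d = (-9)·(-20) + (-5)·(3) = 165
106·t² − 330·t + 213 = 0  ⇒  m = 165² − 106·213 = 4647
m = 4647 > 0,  v_rel·d = 165 > 0  ⇒  inside

inside=yes margin=4647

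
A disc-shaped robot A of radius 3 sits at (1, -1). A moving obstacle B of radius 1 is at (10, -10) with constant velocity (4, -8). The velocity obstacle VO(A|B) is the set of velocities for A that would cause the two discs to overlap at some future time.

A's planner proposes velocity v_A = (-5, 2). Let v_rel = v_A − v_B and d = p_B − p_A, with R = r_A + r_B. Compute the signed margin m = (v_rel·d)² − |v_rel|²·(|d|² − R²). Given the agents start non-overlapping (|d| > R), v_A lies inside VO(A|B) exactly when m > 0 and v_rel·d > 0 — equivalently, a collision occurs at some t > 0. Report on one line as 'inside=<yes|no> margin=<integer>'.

d = (9, -9),  |d|² = 162;  R = 3+1 = 4,  c = 162−4² = 146
v_rel = (-9, 10),  |v_rel|² = 181;  v_rel·d = (-9)·(9) + (10)·(-9) = -171
181·t² + 342·t + 146 = 0  ⇒  m = (-171)² − 181·146 = 2815
m = 2815 > 0,  v_rel·d = -171 < 0  ⇒  outside

inside=no margin=2815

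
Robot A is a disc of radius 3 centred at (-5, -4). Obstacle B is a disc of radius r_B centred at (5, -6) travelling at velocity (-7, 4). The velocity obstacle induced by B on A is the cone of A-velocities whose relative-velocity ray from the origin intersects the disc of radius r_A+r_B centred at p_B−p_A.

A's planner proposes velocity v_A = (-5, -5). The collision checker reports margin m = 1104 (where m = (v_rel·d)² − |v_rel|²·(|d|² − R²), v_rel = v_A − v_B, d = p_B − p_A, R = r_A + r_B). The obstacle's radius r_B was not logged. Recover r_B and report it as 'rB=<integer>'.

m = 1104
d = (10, -2);  v_rel = (2, -9),  |v_rel|² = 85
v_rel×d = (2)·(-2) − (-9)·(10) = 86
since m = R²·85 − 86²:  R² = (7396 + 1104) / 85 = 100
R = √100 = 10  ⇒  r_B = 10 − 3 = 7

rB=7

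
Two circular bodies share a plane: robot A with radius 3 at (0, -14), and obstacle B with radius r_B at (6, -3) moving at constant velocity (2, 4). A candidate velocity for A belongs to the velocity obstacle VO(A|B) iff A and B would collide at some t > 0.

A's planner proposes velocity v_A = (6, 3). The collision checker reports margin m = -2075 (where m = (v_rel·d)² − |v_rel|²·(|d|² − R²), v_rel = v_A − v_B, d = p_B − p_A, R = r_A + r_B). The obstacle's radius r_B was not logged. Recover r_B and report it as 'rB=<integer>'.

m = -2075
d = (6, 11);  v_rel = (4, -1),  |v_rel|² = 17
v_rel×d = (4)·(11) − (-1)·(6) = 50
since m = R²·17 − 50²:  R² = (2500 + -2075) / 17 = 25
R = √25 = 5  ⇒  r_B = 5 − 3 = 2

rB=2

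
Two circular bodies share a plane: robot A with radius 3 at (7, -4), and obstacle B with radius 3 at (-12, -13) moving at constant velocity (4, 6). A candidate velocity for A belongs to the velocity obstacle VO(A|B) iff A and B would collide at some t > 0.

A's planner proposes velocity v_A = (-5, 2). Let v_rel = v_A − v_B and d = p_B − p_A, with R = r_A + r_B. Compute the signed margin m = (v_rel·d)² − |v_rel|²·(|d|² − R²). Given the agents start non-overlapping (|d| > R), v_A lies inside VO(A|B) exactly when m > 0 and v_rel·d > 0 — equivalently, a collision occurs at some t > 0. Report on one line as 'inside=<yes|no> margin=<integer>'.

d = (-19, -9),  |d|² = 442;  R = 3+3 = 6,  c = 442−6² = 406
v_rel = (-9, -4),  |v_rel|² = 97;  v_rel·d = (-9)·(-19) + (-4)·(-9) = 207
97·t² − 414·t + 406 = 0  ⇒  m = 207² − 97·406 = 3467
m = 3467 > 0,  v_rel·d = 207 > 0  ⇒  inside

inside=yes margin=3467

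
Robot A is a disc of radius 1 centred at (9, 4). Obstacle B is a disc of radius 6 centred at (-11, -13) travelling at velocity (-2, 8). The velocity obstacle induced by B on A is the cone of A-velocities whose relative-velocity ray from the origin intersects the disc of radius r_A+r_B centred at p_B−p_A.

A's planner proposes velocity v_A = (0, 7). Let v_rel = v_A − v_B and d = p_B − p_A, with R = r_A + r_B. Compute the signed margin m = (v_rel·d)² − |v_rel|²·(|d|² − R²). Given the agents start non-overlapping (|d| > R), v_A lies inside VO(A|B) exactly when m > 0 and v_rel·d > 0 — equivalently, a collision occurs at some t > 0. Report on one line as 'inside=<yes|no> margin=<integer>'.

d = (-20, -17),  |d|² = 689;  R = 1+6 = 7,  c = 689−7² = 640
v_rel = (2, -1),  |v_rel|² = 5;  v_rel·d = (2)·(-20) + (-1)·(-17) = -23
5·t² + 46·t + 640 = 0  ⇒  m = (-23)² − 5·640 = -2671
m = -2671 < 0,  v_rel·d = -23 < 0  ⇒  outside

inside=no margin=-2671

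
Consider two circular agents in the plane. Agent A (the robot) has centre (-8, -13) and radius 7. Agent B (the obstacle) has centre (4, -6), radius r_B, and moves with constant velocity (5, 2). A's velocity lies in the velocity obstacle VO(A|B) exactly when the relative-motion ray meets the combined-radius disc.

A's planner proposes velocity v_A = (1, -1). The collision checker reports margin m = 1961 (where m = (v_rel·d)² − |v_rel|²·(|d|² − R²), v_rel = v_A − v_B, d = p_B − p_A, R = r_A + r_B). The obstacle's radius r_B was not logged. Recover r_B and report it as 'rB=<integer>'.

m = 1961
d = (12, 7);  v_rel = (-4, -3),  |v_rel|² = 25
v_rel×d = (-4)·(7) − (-3)·(12) = 8
since m = R²·25 − 8²:  R² = (64 + 1961) / 25 = 81
R = √81 = 9  ⇒  r_B = 9 − 7 = 2

rB=2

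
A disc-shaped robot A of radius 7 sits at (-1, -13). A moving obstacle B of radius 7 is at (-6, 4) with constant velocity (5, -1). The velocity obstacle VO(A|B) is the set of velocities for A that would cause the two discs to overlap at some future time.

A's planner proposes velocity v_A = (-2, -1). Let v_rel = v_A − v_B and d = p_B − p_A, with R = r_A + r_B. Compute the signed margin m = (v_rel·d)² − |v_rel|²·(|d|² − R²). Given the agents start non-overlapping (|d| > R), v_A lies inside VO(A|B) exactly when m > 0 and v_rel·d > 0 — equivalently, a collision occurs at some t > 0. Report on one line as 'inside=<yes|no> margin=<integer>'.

d = (-5, 17),  |d|² = 314;  R = 7+7 = 14,  c = 314−14² = 118
v_rel = (-7, 0),  |v_rel|² = 49;  v_rel·d = (-7)·(-5) + (0)·(17) = 35
49·t² − 70·t + 118 = 0  ⇒  m = 35² − 49·118 = -4557
m = -4557 < 0,  v_rel·d = 35 > 0  ⇒  outside

inside=no margin=-4557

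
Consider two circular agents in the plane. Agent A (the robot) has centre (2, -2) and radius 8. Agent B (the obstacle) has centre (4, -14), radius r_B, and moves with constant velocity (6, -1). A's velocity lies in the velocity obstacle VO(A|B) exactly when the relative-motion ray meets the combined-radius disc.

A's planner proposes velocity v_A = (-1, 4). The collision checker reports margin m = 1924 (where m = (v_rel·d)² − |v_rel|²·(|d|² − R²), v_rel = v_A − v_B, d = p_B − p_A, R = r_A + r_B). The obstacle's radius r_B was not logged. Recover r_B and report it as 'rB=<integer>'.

m = 1924
d = (2, -12);  v_rel = (-7, 5),  |v_rel|² = 74
v_rel×d = (-7)·(-12) − (5)·(2) = 74
since m = R²·74 − 74²:  R² = (5476 + 1924) / 74 = 100
R = √100 = 10  ⇒  r_B = 10 − 8 = 2

rB=2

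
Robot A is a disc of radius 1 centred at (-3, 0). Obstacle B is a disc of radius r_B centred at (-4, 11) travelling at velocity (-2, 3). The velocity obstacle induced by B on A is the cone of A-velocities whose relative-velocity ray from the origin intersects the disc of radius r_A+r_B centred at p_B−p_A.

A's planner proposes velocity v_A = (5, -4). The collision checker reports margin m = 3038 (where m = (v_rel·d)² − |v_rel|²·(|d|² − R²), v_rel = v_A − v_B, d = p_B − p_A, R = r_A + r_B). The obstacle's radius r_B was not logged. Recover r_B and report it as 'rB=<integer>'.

m = 3038
d = (-1, 11);  v_rel = (7, -7),  |v_rel|² = 98
v_rel×d = (7)·(11) − (-7)·(-1) = 70
since m = R²·98 − 70²:  R² = (4900 + 3038) / 98 = 81
R = √81 = 9  ⇒  r_B = 9 − 1 = 8

rB=8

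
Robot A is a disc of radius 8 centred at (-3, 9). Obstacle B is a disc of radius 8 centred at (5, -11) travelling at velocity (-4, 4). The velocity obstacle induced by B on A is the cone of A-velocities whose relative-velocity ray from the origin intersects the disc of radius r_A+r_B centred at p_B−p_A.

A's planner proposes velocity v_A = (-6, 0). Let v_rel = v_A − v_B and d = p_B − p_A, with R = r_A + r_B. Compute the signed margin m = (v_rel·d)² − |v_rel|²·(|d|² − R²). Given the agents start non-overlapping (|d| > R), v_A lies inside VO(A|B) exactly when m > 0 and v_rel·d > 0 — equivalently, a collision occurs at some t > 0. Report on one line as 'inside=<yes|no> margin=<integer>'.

d = (8, -20),  |d|² = 464;  R = 8+8 = 16,  c = 464−16² = 208
v_rel = (-2, -4),  |v_rel|² = 20;  v_rel·d = (-2)·(8) + (-4)·(-20) = 64
20·t² − 128·t + 208 = 0  ⇒  m = 64² − 20·208 = -64
m = -64 < 0,  v_rel·d = 64 > 0  ⇒  outside

inside=no margin=-64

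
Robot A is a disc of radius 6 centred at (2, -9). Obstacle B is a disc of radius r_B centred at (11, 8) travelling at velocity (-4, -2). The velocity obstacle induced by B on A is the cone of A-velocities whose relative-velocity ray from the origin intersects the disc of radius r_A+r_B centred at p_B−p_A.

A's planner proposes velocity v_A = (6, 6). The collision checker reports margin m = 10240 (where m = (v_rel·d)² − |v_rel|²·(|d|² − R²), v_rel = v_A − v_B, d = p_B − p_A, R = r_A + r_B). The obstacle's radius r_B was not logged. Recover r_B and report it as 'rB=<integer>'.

m = 10240
d = (9, 17);  v_rel = (10, 8),  |v_rel|² = 164
v_rel×d = (10)·(17) − (8)·(9) = 98
since m = R²·164 − 98²:  R² = (9604 + 10240) / 164 = 121
R = √121 = 11  ⇒  r_B = 11 − 6 = 5

rB=5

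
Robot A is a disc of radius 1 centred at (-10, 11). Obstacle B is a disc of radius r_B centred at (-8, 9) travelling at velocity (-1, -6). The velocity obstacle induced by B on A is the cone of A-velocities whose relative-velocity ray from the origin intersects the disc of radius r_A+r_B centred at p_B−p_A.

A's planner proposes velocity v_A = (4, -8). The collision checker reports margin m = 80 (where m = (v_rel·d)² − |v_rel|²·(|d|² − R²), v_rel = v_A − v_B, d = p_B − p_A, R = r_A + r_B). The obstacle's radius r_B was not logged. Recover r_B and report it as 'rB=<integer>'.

m = 80
d = (2, -2);  v_rel = (5, -2),  |v_rel|² = 29
v_rel×d = (5)·(-2) − (-2)·(2) = -6
since m = R²·29 − (-6)²:  R² = (36 + 80) / 29 = 4
R = √4 = 2  ⇒  r_B = 2 − 1 = 1

rB=1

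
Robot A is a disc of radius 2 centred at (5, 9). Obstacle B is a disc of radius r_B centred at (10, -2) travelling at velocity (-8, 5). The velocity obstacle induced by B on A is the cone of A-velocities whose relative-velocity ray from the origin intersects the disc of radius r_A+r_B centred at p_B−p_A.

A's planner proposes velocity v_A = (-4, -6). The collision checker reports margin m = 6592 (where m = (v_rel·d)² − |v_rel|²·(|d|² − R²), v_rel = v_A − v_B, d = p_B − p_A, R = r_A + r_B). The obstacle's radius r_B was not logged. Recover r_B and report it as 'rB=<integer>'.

m = 6592
d = (5, -11);  v_rel = (4, -11),  |v_rel|² = 137
v_rel×d = (4)·(-11) − (-11)·(5) = 11
since m = R²·137 − 11²:  R² = (121 + 6592) / 137 = 49
R = √49 = 7  ⇒  r_B = 7 − 2 = 5

rB=5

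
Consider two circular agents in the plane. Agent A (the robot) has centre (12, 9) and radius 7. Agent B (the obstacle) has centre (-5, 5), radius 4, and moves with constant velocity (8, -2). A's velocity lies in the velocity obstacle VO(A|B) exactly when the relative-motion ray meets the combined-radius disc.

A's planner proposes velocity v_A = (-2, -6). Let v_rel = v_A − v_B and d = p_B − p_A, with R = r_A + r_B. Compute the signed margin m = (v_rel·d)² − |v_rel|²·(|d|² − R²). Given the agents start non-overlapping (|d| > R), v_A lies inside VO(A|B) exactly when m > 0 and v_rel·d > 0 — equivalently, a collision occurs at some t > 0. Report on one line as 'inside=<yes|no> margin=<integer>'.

d = (-17, -4),  |d|² = 305;  R = 7+4 = 11,  c = 305−11² = 184
v_rel = (-10, -4),  |v_rel|² = 116;  v_rel·d = (-10)·(-17) + (-4)·(-4) = 186
116·t² − 372·t + 184 = 0  ⇒  m = 186² − 116·184 = 13252
m = 13252 > 0,  v_rel·d = 186 > 0  ⇒  inside

inside=yes margin=13252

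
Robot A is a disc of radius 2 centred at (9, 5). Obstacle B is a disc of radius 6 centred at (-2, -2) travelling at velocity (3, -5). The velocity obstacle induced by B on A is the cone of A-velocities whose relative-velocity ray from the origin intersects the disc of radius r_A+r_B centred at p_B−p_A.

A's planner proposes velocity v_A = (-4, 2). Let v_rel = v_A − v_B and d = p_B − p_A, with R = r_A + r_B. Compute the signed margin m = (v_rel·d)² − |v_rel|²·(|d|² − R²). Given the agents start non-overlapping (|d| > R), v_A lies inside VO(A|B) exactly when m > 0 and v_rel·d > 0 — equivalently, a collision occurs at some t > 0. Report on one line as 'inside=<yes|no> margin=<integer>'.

d = (-11, -7),  |d|² = 170;  R = 2+6 = 8,  c = 170−8² = 106
v_rel = (-7, 7),  |v_rel|² = 98;  v_rel·d = (-7)·(-11) + (7)·(-7) = 28
98·t² − 56·t + 106 = 0  ⇒  m = 28² − 98·106 = -9604
m = -9604 < 0,  v_rel·d = 28 > 0  ⇒  outside

inside=no margin=-9604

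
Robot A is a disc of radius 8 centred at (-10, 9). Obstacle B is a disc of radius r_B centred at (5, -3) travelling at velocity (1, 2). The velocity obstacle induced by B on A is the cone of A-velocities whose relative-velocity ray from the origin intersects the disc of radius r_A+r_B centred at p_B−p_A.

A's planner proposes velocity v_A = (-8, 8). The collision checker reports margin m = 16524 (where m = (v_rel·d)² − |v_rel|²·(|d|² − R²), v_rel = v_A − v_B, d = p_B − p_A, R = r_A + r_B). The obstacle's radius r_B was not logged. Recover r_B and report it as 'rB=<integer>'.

m = 16524
d = (15, -12);  v_rel = (-9, 6),  |v_rel|² = 117
v_rel×d = (-9)·(-12) − (6)·(15) = 18
since m = R²·117 − 18²:  R² = (324 + 16524) / 117 = 144
R = √144 = 12  ⇒  r_B = 12 − 8 = 4

rB=4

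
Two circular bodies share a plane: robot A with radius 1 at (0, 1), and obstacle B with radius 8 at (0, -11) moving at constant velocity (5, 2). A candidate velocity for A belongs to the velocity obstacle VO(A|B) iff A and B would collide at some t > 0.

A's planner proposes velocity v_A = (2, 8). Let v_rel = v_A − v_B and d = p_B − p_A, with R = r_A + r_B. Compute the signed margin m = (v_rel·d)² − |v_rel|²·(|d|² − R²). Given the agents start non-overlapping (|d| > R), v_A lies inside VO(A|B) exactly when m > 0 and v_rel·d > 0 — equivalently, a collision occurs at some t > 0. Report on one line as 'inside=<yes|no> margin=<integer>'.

d = (0, -12),  |d|² = 144;  R = 1+8 = 9,  c = 144−9² = 63
v_rel = (-3, 6),  |v_rel|² = 45;  v_rel·d = (-3)·(0) + (6)·(-12) = -72
45·t² + 144·t + 63 = 0  ⇒  m = (-72)² − 45·63 = 2349
m = 2349 > 0,  v_rel·d = -72 < 0  ⇒  outside

inside=no margin=2349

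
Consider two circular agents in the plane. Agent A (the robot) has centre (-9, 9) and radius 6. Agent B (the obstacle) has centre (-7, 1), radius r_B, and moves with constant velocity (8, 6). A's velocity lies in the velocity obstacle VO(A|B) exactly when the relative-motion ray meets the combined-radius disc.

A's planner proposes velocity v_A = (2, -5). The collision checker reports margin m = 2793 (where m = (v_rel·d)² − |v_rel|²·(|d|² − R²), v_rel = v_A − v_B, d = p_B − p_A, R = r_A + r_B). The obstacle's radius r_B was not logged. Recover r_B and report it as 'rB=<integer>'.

m = 2793
d = (2, -8);  v_rel = (-6, -11),  |v_rel|² = 157
v_rel×d = (-6)·(-8) − (-11)·(2) = 70
since m = R²·157 − 70²:  R² = (4900 + 2793) / 157 = 49
R = √49 = 7  ⇒  r_B = 7 − 6 = 1

rB=1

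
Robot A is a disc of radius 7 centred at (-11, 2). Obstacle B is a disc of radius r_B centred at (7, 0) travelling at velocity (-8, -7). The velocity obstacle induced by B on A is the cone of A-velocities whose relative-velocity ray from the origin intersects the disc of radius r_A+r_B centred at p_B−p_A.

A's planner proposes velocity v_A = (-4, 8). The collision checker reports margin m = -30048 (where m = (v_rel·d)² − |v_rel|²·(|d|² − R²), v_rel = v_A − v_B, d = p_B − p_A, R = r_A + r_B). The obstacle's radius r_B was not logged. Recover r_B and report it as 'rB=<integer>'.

m = -30048
d = (18, -2);  v_rel = (4, 15),  |v_rel|² = 241
v_rel×d = (4)·(-2) − (15)·(18) = -278
since m = R²·241 − (-278)²:  R² = (77284 + -30048) / 241 = 196
R = √196 = 14  ⇒  r_B = 14 − 7 = 7

rB=7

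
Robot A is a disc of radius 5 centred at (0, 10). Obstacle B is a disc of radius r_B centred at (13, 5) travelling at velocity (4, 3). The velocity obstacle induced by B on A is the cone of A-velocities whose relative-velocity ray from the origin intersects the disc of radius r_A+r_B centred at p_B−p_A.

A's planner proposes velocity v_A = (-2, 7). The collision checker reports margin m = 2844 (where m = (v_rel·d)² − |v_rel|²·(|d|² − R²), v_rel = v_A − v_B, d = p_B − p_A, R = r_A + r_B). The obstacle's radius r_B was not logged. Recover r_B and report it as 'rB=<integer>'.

m = 2844
d = (13, -5);  v_rel = (-6, 4),  |v_rel|² = 52
v_rel×d = (-6)·(-5) − (4)·(13) = -22
since m = R²·52 − (-22)²:  R² = (484 + 2844) / 52 = 64
R = √64 = 8  ⇒  r_B = 8 − 5 = 3

rB=3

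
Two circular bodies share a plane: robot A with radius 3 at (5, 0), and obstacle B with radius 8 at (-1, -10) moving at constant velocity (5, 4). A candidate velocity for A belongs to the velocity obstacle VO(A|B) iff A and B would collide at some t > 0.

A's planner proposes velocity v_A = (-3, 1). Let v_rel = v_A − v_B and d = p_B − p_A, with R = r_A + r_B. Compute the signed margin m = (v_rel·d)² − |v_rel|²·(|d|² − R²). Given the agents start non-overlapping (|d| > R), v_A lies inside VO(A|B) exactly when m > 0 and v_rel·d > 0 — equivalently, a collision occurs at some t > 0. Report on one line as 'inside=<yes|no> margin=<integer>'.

d = (-6, -10),  |d|² = 136;  R = 3+8 = 11,  c = 136−11² = 15
v_rel = (-8, -3),  |v_rel|² = 73;  v_rel·d = (-8)·(-6) + (-3)·(-10) = 78
73·t² − 156·t + 15 = 0  ⇒  m = 78² − 73·15 = 4989
m = 4989 > 0,  v_rel·d = 78 > 0  ⇒  inside

inside=yes margin=4989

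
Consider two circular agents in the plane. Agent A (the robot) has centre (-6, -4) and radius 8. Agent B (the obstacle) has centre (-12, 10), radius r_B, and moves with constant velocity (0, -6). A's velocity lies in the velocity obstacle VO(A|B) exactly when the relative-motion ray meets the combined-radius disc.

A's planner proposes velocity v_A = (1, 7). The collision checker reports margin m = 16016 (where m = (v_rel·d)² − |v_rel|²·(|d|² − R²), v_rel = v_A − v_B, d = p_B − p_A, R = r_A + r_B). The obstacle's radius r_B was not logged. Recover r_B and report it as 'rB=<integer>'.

m = 16016
d = (-6, 14);  v_rel = (1, 13),  |v_rel|² = 170
v_rel×d = (1)·(14) − (13)·(-6) = 92
since m = R²·170 − 92²:  R² = (8464 + 16016) / 170 = 144
R = √144 = 12  ⇒  r_B = 12 − 8 = 4

rB=4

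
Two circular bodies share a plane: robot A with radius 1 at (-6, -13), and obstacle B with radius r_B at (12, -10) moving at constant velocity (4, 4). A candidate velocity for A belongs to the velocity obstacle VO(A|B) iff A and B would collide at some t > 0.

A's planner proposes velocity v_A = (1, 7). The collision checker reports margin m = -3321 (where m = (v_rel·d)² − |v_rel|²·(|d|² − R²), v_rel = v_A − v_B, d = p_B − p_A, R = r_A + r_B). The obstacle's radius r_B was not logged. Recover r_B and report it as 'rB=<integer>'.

m = -3321
d = (18, 3);  v_rel = (-3, 3),  |v_rel|² = 18
v_rel×d = (-3)·(3) − (3)·(18) = -63
since m = R²·18 − (-63)²:  R² = (3969 + -3321) / 18 = 36
R = √36 = 6  ⇒  r_B = 6 − 1 = 5

rB=5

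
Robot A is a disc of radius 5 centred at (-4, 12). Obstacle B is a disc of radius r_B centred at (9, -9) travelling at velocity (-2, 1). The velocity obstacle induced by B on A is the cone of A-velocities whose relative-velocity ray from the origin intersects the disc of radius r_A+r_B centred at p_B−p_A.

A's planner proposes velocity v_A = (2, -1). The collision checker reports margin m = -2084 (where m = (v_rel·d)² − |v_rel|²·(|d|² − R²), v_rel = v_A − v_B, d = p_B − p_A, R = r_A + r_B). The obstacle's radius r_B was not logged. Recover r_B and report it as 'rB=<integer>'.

m = -2084
d = (13, -21);  v_rel = (4, -2),  |v_rel|² = 20
v_rel×d = (4)·(-21) − (-2)·(13) = -58
since m = R²·20 − (-58)²:  R² = (3364 + -2084) / 20 = 64
R = √64 = 8  ⇒  r_B = 8 − 5 = 3

rB=3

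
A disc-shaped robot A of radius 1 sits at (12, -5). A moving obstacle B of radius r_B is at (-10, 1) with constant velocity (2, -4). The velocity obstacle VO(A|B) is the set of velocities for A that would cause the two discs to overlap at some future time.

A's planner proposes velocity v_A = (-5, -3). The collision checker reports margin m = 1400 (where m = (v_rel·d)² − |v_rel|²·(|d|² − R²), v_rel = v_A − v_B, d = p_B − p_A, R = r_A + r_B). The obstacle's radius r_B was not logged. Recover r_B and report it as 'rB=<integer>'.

m = 1400
d = (-22, 6);  v_rel = (-7, 1),  |v_rel|² = 50
v_rel×d = (-7)·(6) − (1)·(-22) = -20
since m = R²·50 − (-20)²:  R² = (400 + 1400) / 50 = 36
R = √36 = 6  ⇒  r_B = 6 − 1 = 5

rB=5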